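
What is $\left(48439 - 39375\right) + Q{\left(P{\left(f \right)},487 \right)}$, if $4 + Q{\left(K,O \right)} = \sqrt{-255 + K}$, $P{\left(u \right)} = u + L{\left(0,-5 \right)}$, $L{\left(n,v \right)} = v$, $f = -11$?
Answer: $9060 + i \sqrt{271} \approx 9060.0 + 16.462 i$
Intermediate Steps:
$P{\left(u \right)} = -5 + u$ ($P{\left(u \right)} = u - 5 = -5 + u$)
$Q{\left(K,O \right)} = -4 + \sqrt{-255 + K}$
$\left(48439 - 39375\right) + Q{\left(P{\left(f \right)},487 \right)} = \left(48439 - 39375\right) - \left(4 - \sqrt{-255 - 16}\right) = 9064 - \left(4 - \sqrt{-255 - 16}\right) = 9064 - \left(4 - \sqrt{-271}\right) = 9064 - \left(4 - i \sqrt{271}\right) = 9060 + i \sqrt{271}$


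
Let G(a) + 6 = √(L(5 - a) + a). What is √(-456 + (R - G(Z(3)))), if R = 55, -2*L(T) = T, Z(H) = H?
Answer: √(-395 - √2) ≈ 19.91*I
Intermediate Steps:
L(T) = -T/2
G(a) = -6 + √(-5/2 + 3*a/2) (G(a) = -6 + √(-(5 - a)/2 + a) = -6 + √((-5/2 + a/2) + a) = -6 + √(-5/2 + 3*a/2))
√(-456 + (R - G(Z(3)))) = √(-456 + (55 - (-6 + √(-10 + 6*3)/2))) = √(-456 + (55 - (-6 + √(-10 + 18)/2))) = √(-456 + (55 - (-6 + √8/2))) = √(-456 + (55 - (-6 + (2*√2)/2))) = √(-456 + (55 - (-6 + √2))) = √(-456 + (55 + (6 - √2))) = √(-456 + (61 - √2)) = √(-395 - √2)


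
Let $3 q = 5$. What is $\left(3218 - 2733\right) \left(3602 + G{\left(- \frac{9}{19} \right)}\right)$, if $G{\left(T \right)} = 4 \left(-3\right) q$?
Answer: $1737270$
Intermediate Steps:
$q = \frac{5}{3}$ ($q = \frac{1}{3} \cdot 5 = \frac{5}{3} \approx 1.6667$)
$G{\left(T \right)} = -20$ ($G{\left(T \right)} = 4 \left(-3\right) \frac{5}{3} = \left(-12\right) \frac{5}{3} = -20$)
$\left(3218 - 2733\right) \left(3602 + G{\left(- \frac{9}{19} \right)}\right) = \left(3218 - 2733\right) \left(3602 - 20\right) = 485 \cdot 3582 = 1737270$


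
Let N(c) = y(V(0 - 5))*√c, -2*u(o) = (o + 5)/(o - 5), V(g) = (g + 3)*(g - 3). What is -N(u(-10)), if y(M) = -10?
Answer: 5*I*√6/3 ≈ 4.0825*I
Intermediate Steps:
V(g) = (-3 + g)*(3 + g) (V(g) = (3 + g)*(-3 + g) = (-3 + g)*(3 + g))
u(o) = -(5 + o)/(2*(-5 + o)) (u(o) = -(o + 5)/(2*(o - 5)) = -(5 + o)/(2*(-5 + o)))
N(c) = -10*√c
-N(u(-10)) = -(-10)*√((-5 - 1*(-10))/(2*(-5 - 10))) = -(-10)*√((½)*(-5 + 10)/(-15)) = -(-10)*√((½)*(-1/15)*5) = -(-10)*√(-⅙) = -(-10)*I*√6/6 = -(-5)*I*√6/3 = 5*I*√6/3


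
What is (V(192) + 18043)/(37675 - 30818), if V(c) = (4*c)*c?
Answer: 165499/6857 ≈ 24.136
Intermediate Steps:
V(c) = 4*c²
(V(192) + 18043)/(37675 - 30818) = (4*192² + 18043)/(37675 - 30818) = (4*36864 + 18043)/6857 = (147456 + 18043)*(1/6857) = 165499*(1/6857) = 165499/6857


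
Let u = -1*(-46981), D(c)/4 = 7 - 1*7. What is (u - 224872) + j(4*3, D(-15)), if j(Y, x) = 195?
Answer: -177696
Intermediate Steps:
D(c) = 0 (D(c) = 4*(7 - 1*7) = 4*(7 - 7) = 4*0 = 0)
u = 46981
(u - 224872) + j(4*3, D(-15)) = (46981 - 224872) + 195 = -177891 + 195 = -177696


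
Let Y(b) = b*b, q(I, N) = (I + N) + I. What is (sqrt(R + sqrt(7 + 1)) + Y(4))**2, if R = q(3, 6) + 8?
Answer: (16 + sqrt(2)*sqrt(10 + sqrt(2)))**2 ≈ 431.72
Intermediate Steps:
q(I, N) = N + 2*I
R = 20 (R = (6 + 2*3) + 8 = (6 + 6) + 8 = 12 + 8 = 20)
Y(b) = b**2
(sqrt(R + sqrt(7 + 1)) + Y(4))**2 = (sqrt(20 + sqrt(7 + 1)) + 4**2)**2 = (sqrt(20 + sqrt(8)) + 16)**2 = (sqrt(20 + 2*sqrt(2)) + 16)**2 = (16 + sqrt(20 + 2*sqrt(2)))**2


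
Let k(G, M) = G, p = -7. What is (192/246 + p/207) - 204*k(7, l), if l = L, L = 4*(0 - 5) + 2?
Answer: -12113099/8487 ≈ -1427.3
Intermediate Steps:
L = -18 (L = 4*(-5) + 2 = -20 + 2 = -18)
l = -18
(192/246 + p/207) - 204*k(7, l) = (192/246 - 7/207) - 204*7 = (192*(1/246) - 7*1/207) - 1428 = (32/41 - 7/207) - 1428 = 6337/8487 - 1428 = -12113099/8487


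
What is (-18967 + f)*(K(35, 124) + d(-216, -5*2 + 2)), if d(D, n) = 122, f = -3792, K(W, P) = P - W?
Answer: -4802149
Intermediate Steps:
(-18967 + f)*(K(35, 124) + d(-216, -5*2 + 2)) = (-18967 - 3792)*((124 - 1*35) + 122) = -22759*((124 - 35) + 122) = -22759*(89 + 122) = -22759*211 = -4802149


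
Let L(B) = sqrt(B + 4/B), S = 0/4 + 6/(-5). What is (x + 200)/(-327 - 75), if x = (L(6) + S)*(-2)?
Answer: -506/1005 + 2*sqrt(15)/603 ≈ -0.49064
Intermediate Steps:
S = -6/5 (S = 0*(1/4) + 6*(-1/5) = 0 - 6/5 = -6/5 ≈ -1.2000)
x = 12/5 - 4*sqrt(15)/3 (x = (sqrt(6 + 4/6) - 6/5)*(-2) = (sqrt(6 + 4*(1/6)) - 6/5)*(-2) = (sqrt(6 + 2/3) - 6/5)*(-2) = (sqrt(20/3) - 6/5)*(-2) = (2*sqrt(15)/3 - 6/5)*(-2) = (-6/5 + 2*sqrt(15)/3)*(-2) = 12/5 - 4*sqrt(15)/3 ≈ -2.7640)
(x + 200)/(-327 - 75) = ((12/5 - 4*sqrt(15)/3) + 200)/(-327 - 75) = (1012/5 - 4*sqrt(15)/3)/(-402) = (1012/5 - 4*sqrt(15)/3)*(-1/402) = -506/1005 + 2*sqrt(15)/603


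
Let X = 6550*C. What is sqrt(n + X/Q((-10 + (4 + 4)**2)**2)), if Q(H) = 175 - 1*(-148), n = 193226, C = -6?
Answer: sqrt(20146381454)/323 ≈ 439.44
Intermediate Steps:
Q(H) = 323 (Q(H) = 175 + 148 = 323)
X = -39300 (X = 6550*(-6) = -39300)
sqrt(n + X/Q((-10 + (4 + 4)**2)**2)) = sqrt(193226 - 39300/323) = sqrt(62372698/323) = sqrt(20146381454)/323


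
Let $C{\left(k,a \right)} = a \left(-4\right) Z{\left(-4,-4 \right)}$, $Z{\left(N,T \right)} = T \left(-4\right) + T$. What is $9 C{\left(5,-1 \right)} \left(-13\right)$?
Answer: $-5616$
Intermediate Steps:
$Z{\left(N,T \right)} = - 3 T$ ($Z{\left(N,T \right)} = - 4 T + T = - 3 T$)
$C{\left(k,a \right)} = - 48 a$ ($C{\left(k,a \right)} = a \left(-4\right) \left(\left(-3\right) \left(-4\right)\right) = - 4 a 12 = - 48 a$)
$9 C{\left(5,-1 \right)} \left(-13\right) = 9 \left(\left(-48\right) \left(-1\right)\right) \left(-13\right) = 9 \cdot 48 \left(-13\right) = 432 \left(-13\right) = -5616$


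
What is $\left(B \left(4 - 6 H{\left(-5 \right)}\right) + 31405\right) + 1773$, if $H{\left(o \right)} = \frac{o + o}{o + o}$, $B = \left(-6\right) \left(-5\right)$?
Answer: $33118$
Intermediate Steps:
$B = 30$
$H{\left(o \right)} = 1$ ($H{\left(o \right)} = \frac{2 o}{2 o} = 2 o \frac{1}{2 o} = 1$)
$\left(B \left(4 - 6 H{\left(-5 \right)}\right) + 31405\right) + 1773 = \left(30 \left(4 - 6\right) + 31405\right) + 1773 = \left(30 \left(-2\right) + 31405\right) + 1773 = \left(-60 + 31405\right) + 1773 = 31345 + 1773 = 33118$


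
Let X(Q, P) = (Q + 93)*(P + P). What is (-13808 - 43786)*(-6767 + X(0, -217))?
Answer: 2714347626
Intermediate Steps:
X(Q, P) = 2*P*(93 + Q) (X(Q, P) = (93 + Q)*(2*P) = 2*P*(93 + Q))
(-13808 - 43786)*(-6767 + X(0, -217)) = (-13808 - 43786)*(-6767 + 2*(-217)*(93 + 0)) = -57594*(-6767 + 2*(-217)*93) = -57594*(-6767 - 40362) = -57594*(-47129) = 2714347626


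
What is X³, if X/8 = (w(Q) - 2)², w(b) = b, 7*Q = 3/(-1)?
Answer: 12358435328/117649 ≈ 1.0505e+5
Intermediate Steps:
Q = -3/7 (Q = (3/(-1))/7 = (3*(-1))/7 = (⅐)*(-3) = -3/7 ≈ -0.42857)
X = 2312/49 (X = 8*(-3/7 - 2)² = 8*(-17/7)² = 8*(289/49) = 2312/49 ≈ 47.184)
X³ = (2312/49)³ = 12358435328/117649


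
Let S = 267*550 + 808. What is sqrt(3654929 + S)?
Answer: sqrt(3802587) ≈ 1950.0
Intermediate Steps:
S = 147658 (S = 146850 + 808 = 147658)
sqrt(3654929 + S) = sqrt(3654929 + 147658) = sqrt(3802587)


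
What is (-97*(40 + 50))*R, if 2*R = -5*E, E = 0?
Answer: 0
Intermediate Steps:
R = 0 (R = (-5*0)/2 = (1/2)*0 = 0)
(-97*(40 + 50))*R = -97*(40 + 50)*0 = -97*90*0 = -8730*0 = 0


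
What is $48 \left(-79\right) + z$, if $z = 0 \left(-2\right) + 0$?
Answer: $-3792$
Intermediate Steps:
$z = 0$ ($z = 0 + 0 = 0$)
$48 \left(-79\right) + z = 48 \left(-79\right) + 0 = -3792 + 0 = -3792$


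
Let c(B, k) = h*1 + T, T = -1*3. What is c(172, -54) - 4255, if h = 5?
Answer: -4253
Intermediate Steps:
T = -3
c(B, k) = 2 (c(B, k) = 5*1 - 3 = 5 - 3 = 2)
c(172, -54) - 4255 = 2 - 4255 = -4253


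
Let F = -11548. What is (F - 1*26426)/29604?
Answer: -6329/4934 ≈ -1.2827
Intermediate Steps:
(F - 1*26426)/29604 = (-11548 - 1*26426)/29604 = (-11548 - 26426)*(1/29604) = -37974*1/29604 = -6329/4934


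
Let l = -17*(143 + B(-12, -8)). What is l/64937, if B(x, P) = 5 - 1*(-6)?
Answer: -2618/64937 ≈ -0.040316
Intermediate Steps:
B(x, P) = 11 (B(x, P) = 5 + 6 = 11)
l = -2618 (l = -17*(143 + 11) = -17*154 = -2618)
l/64937 = -2618/64937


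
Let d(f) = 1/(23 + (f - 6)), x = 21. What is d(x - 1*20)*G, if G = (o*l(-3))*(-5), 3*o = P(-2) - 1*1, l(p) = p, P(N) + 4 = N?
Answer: -35/18 ≈ -1.9444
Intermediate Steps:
P(N) = -4 + N
o = -7/3 (o = ((-4 - 2) - 1*1)/3 = (-6 - 1)/3 = (⅓)*(-7) = -7/3 ≈ -2.3333)
d(f) = 1/(17 + f) (d(f) = 1/(23 + (-6 + f)) = 1/(17 + f))
G = -35 (G = -7/3*(-3)*(-5) = 7*(-5) = -35)
d(x - 1*20)*G = -35/(17 + (21 - 1*20)) = -35/(17 + (21 - 20)) = -35/(17 + 1) = -35/18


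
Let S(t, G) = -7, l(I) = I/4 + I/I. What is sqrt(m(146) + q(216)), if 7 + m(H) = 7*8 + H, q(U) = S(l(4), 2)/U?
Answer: sqrt(252678)/36 ≈ 13.963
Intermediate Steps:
l(I) = 1 + I/4 (l(I) = I*(1/4) + 1 = I/4 + 1 = 1 + I/4)
q(U) = -7/U
m(H) = 49 + H (m(H) = -7 + (7*8 + H) = -7 + (56 + H) = 49 + H)
sqrt(m(146) + q(216)) = sqrt((49 + 146) - 7/216) = sqrt(195 - 7*1/216) = sqrt(195 - 7/216) = sqrt(42113/216) = sqrt(252678)/36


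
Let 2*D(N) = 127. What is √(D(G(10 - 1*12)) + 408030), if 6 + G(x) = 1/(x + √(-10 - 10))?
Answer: √1632374/2 ≈ 638.82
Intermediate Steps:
G(x) = -6 + 1/(x + 2*I*√5) (G(x) = -6 + 1/(x + √(-10 - 10)) = -6 + 1/(x + √(-20)) = -6 + 1/(x + 2*I*√5))
D(N) = 127/2 (D(N) = (½)*127 = 127/2)
√(D(G(10 - 1*12)) + 408030) = √(127/2 + 408030) = √(816187/2) = √1632374/2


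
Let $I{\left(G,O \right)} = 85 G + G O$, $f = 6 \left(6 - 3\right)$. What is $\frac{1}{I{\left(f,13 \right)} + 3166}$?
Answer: $\frac{1}{4930} \approx 0.00020284$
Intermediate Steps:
$f = 18$ ($f = 6 \cdot 3 = 18$)
$\frac{1}{I{\left(f,13 \right)} + 3166} = \frac{1}{18 \left(85 + 13\right) + 3166} = \frac{1}{18 \cdot 98 + 3166} = \frac{1}{1764 + 3166} = \frac{1}{4930}$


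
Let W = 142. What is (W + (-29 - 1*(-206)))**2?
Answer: 101761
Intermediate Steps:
(W + (-29 - 1*(-206)))**2 = (142 + (-29 - 1*(-206)))**2 = (142 + (-29 + 206))**2 = (142 + 177)**2 = 319**2 = 101761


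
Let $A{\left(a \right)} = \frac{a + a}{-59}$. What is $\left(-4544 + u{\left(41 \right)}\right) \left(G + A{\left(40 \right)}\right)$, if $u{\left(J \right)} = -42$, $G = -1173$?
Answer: $\frac{317750182}{59} \approx 5.3856 \cdot 10^{6}$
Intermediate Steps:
$A{\left(a \right)} = - \frac{2 a}{59}$ ($A{\left(a \right)} = 2 a \left(- \frac{1}{59}\right) = - \frac{2 a}{59}$)
$\left(-4544 + u{\left(41 \right)}\right) \left(G + A{\left(40 \right)}\right) = \left(-4544 - 42\right) \left(-1173 - \frac{80}{59}\right) = - 4586 \left(-1173 - \frac{80}{59}\right) = \left(-4586\right) \left(- \frac{69287}{59}\right) = \frac{317750182}{59}$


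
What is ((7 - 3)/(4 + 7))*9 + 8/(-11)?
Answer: 28/11 ≈ 2.5455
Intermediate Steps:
((7 - 3)/(4 + 7))*9 + 8/(-11) = (4/11)*9 + 8*(-1/11) = (4*(1/11))*9 - 8/11 = (4/11)*9 - 8/11 = 36/11 - 8/11 = 28/11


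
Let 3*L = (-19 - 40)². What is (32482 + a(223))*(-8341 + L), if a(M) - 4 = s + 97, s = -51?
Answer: -233601448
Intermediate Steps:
a(M) = 50 (a(M) = 4 + (-51 + 97) = 4 + 46 = 50)
L = 3481/3 (L = (-19 - 40)²/3 = (⅓)*(-59)² = (⅓)*3481 = 3481/3 ≈ 1160.3)
(32482 + a(223))*(-8341 + L) = (32482 + 50)*(-8341 + 3481/3) = 32532*(-21542/3) = -233601448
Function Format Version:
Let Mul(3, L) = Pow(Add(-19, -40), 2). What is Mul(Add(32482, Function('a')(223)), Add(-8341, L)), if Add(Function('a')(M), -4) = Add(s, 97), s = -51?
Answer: -233601448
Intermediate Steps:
Function('a')(M) = 50 (Function('a')(M) = Add(4, Add(-51, 97)) = Add(4, 46) = 50)
L = Rational(3481, 3) (L = Mul(Rational(1, 3), Pow(Add(-19, -40), 2)) = Mul(Rational(1, 3), Pow(-59, 2)) = Mul(Rational(1, 3), 3481) = Rational(3481, 3) ≈ 1160.3)
Mul(Add(32482, Function('a')(223)), Add(-8341, L)) = Mul(Add(32482, 50), Add(-8341, Rational(3481, 3))) = Mul(32532, Rational(-21542, 3)) = -233601448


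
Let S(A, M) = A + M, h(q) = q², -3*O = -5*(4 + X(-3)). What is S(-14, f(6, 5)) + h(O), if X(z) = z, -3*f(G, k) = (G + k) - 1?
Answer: -131/9 ≈ -14.556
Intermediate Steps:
f(G, k) = ⅓ - G/3 - k/3 (f(G, k) = -((G + k) - 1)/3 = -(-1 + G + k)/3 = ⅓ - G/3 - k/3)
O = 5/3 (O = -(-5)*(4 - 3)/3 = -(-5)/3 = -⅓*(-5) = 5/3 ≈ 1.6667)
S(-14, f(6, 5)) + h(O) = (-14 + (⅓ - ⅓*6 - ⅓*5)) + (5/3)² = (-14 + (⅓ - 2 - 5/3)) + 25/9 = (-14 - 10/3) + 25/9 = -52/3 + 25/9 = -131/9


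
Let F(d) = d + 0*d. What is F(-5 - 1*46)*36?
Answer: -1836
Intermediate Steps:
F(d) = d (F(d) = d + 0 = d)
F(-5 - 1*46)*36 = (-5 - 1*46)*36 = (-5 - 46)*36 = -51*36 = -1836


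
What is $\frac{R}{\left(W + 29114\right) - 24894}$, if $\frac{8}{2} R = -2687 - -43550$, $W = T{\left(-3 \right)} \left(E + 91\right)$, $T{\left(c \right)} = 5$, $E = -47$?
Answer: $\frac{13621}{5920} \approx 2.3008$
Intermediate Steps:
$W = 220$ ($W = 5 \left(-47 + 91\right) = 5 \cdot 44 = 220$)
$R = \frac{40863}{4}$ ($R = \frac{-2687 - -43550}{4} = \frac{-2687 + 43550}{4} = \frac{1}{4} \cdot 40863 = \frac{40863}{4} \approx 10216.0$)
$\frac{R}{\left(W + 29114\right) - 24894} = \frac{40863}{4 \left(\left(220 + 29114\right) - 24894\right)} = \frac{40863}{4 \left(29334 - 24894\right)} = \frac{40863}{4 \cdot 4440} = \frac{40863}{4} \cdot \frac{1}{4440} = \frac{13621}{5920}$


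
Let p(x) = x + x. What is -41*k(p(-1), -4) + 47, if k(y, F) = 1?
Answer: 6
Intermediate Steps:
p(x) = 2*x
-41*k(p(-1), -4) + 47 = -41*1 + 47 = -41 + 47 = 6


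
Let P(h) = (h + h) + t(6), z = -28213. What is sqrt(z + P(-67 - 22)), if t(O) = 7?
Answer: 4*I*sqrt(1774) ≈ 168.48*I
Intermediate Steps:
P(h) = 7 + 2*h (P(h) = (h + h) + 7 = 2*h + 7 = 7 + 2*h)
sqrt(z + P(-67 - 22)) = sqrt(-28213 + (7 + 2*(-67 - 22))) = sqrt(-28213 + (7 + 2*(-89))) = sqrt(-28213 + (7 - 178)) = sqrt(-28213 - 171) = sqrt(-28384) = 4*I*sqrt(1774)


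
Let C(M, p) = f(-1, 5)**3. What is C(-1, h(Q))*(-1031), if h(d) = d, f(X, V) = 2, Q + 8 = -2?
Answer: -8248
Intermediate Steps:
Q = -10 (Q = -8 - 2 = -10)
C(M, p) = 8 (C(M, p) = 2**3 = 8)
C(-1, h(Q))*(-1031) = 8*(-1031) = -8248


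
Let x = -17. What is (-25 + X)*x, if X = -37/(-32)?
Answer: 12971/32 ≈ 405.34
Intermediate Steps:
X = 37/32 (X = -37*(-1/32) = 37/32 ≈ 1.1563)
(-25 + X)*x = (-25 + 37/32)*(-17) = -763/32*(-17) = 12971/32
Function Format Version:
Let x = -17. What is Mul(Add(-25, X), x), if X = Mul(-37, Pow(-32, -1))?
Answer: Rational(12971, 32) ≈ 405.34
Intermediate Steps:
X = Rational(37, 32) (X = Mul(-37, Rational(-1, 32)) = Rational(37, 32) ≈ 1.1563)
Mul(Add(-25, X), x) = Mul(Add(-25, Rational(37, 32)), -17) = Mul(Rational(-763, 32), -17) = Rational(12971, 32)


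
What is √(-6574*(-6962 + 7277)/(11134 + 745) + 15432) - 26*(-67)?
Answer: 1742 + √43939188978/1697 ≈ 1865.5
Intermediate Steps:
√(-6574*(-6962 + 7277)/(11134 + 745) + 15432) - 26*(-67) = √(-6574/(11879/315) + 15432) + 1742 = √(-6574/(11879*(1/315)) + 15432) + 1742 = √(-6574/1697/45 + 15432) + 1742 = √(-6574*45/1697 + 15432) + 1742 = √(-295830/1697 + 15432) + 1742 = √(25892274/1697) + 1742 = √43939188978/1697 + 1742 = 1742 + √43939188978/1697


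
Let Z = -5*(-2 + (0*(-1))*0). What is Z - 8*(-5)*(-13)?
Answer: -510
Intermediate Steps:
Z = 10 (Z = -5*(-2 + 0*0) = -5*(-2 + 0) = -5*(-2) = 10)
Z - 8*(-5)*(-13) = 10 - 8*(-5)*(-13) = 10 + 40*(-13) = 10 - 520 = -510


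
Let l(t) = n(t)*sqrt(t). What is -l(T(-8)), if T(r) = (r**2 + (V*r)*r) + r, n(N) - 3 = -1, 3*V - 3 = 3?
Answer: -4*sqrt(46) ≈ -27.129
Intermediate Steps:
V = 2 (V = 1 + (1/3)*3 = 1 + 1 = 2)
n(N) = 2 (n(N) = 3 - 1 = 2)
T(r) = r + 3*r**2 (T(r) = (r**2 + (2*r)*r) + r = (r**2 + 2*r**2) + r = 3*r**2 + r = r + 3*r**2)
l(t) = 2*sqrt(t)
-l(T(-8)) = -2*sqrt(-8*(1 + 3*(-8))) = -2*sqrt(-8*(1 - 24)) = -2*sqrt(-8*(-23)) = -2*sqrt(184) = -2*2*sqrt(46) = -4*sqrt(46)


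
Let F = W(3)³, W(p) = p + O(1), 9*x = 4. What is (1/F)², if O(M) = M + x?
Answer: 531441/4096000000 ≈ 0.00012975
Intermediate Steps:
x = 4/9 (x = (⅑)*4 = 4/9 ≈ 0.44444)
O(M) = 4/9 + M (O(M) = M + 4/9 = 4/9 + M)
W(p) = 13/9 + p (W(p) = p + (4/9 + 1) = p + 13/9 = 13/9 + p)
F = 64000/729 (F = (13/9 + 3)³ = (40/9)³ = 64000/729 ≈ 87.792)
(1/F)² = (1/(64000/729))² = (729/64000)² = 531441/4096000000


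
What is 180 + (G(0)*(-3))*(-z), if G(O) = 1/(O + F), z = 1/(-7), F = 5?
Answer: 6297/35 ≈ 179.91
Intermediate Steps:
z = -1/7 ≈ -0.14286
G(O) = 1/(5 + O) (G(O) = 1/(O + 5) = 1/(5 + O))
180 + (G(0)*(-3))*(-z) = 180 + (-3/(5 + 0))*(-1*(-1/7)) = 180 + (-3/5)*(1/7) = 180 + ((1/5)*(-3))*(1/7) = 180 - 3/5*1/7 = 180 - 3/35 = 6297/35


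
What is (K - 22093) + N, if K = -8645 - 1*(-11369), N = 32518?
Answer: 13149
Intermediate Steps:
K = 2724 (K = -8645 + 11369 = 2724)
(K - 22093) + N = (2724 - 22093) + 32518 = -19369 + 32518 = 13149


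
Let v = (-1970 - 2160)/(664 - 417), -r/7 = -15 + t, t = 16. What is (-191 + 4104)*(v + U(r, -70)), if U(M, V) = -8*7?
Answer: -5406562/19 ≈ -2.8456e+5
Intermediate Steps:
r = -7 (r = -7*(-15 + 16) = -7*1 = -7)
U(M, V) = -56
v = -4130/247 ≈ -16.721
(-191 + 4104)*(v + U(r, -70)) = (-191 + 4104)*(-4130/247 - 56) = 3913*(-17962/247) = -5406562/19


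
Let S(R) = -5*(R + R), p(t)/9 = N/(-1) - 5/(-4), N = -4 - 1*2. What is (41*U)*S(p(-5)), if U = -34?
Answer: 909585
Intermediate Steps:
N = -6 (N = -4 - 2 = -6)
p(t) = 261/4 (p(t) = 9*(-6/(-1) - 5/(-4)) = 9*(-6*(-1) - 5*(-¼)) = 9*(6 + 5/4) = 9*(29/4) = 261/4)
S(R) = -10*R
(41*U)*S(p(-5)) = (41*(-34))*(-10*261/4) = -1394*(-1305/2) = 909585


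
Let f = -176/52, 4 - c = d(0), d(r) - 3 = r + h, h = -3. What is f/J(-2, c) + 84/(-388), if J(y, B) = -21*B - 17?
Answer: -23305/127361 ≈ -0.18298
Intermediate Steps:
d(r) = r (d(r) = 3 + (r - 3) = 3 + (-3 + r) = r)
c = 4 (c = 4 - 1*0 = 4 + 0 = 4)
J(y, B) = -17 - 21*B
f = -44/13 (f = -176*1/52 = -44/13 ≈ -3.3846)
f/J(-2, c) + 84/(-388) = -44/(13*(-17 - 21*4)) + 84/(-388) = -44/(13*(-17 - 84)) + 84*(-1/388) = -44/13/(-101) - 21/97 = -44/13*(-1/101) - 21/97 = 44/1313 - 21/97 = -23305/127361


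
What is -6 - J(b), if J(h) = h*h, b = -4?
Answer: -22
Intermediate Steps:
J(h) = h²
-6 - J(b) = -6 - 1*(-4)² = -6 - 1*16 = -6 - 16 = -22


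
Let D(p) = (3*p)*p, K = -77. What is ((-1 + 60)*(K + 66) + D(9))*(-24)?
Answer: 9744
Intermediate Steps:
D(p) = 3*p²
((-1 + 60)*(K + 66) + D(9))*(-24) = ((-1 + 60)*(-77 + 66) + 3*9²)*(-24) = (59*(-11) + 3*81)*(-24) = (-649 + 243)*(-24) = -406*(-24) = 9744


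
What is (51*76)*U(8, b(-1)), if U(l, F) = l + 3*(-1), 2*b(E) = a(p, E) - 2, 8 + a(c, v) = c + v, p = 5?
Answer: 19380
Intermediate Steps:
a(c, v) = -8 + c + v (a(c, v) = -8 + (c + v) = -8 + c + v)
b(E) = -5/2 + E/2 (b(E) = ((-8 + 5 + E) - 2)/2 = ((-3 + E) - 2)/2 = (-5 + E)/2 = -5/2 + E/2)
U(l, F) = -3 + l (U(l, F) = l - 3 = -3 + l)
(51*76)*U(8, b(-1)) = (51*76)*(-3 + 8) = 3876*5 = 19380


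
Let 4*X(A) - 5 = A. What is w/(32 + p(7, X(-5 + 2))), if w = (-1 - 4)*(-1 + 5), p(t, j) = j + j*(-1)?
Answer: -5/8 ≈ -0.62500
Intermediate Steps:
X(A) = 5/4 + A/4
p(t, j) = 0 (p(t, j) = j - j = 0)
w = -20 (w = -5*4 = -20)
w/(32 + p(7, X(-5 + 2))) = -20/(32 + 0) = -20/32 = (1/32)*(-20) = -5/8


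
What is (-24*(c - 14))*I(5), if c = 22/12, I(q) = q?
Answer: 1460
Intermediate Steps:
c = 11/6 (c = 22*(1/12) = 11/6 ≈ 1.8333)
(-24*(c - 14))*I(5) = -24*(11/6 - 14)*5 = -24*(-73/6)*5 = 292*5 = 1460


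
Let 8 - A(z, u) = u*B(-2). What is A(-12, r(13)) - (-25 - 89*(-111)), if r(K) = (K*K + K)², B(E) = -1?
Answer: 23278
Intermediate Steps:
r(K) = (K + K²)² (r(K) = (K² + K)² = (K + K²)²)
A(z, u) = 8 + u (A(z, u) = 8 - u*(-1) = 8 - (-1)*u = 8 + u)
A(-12, r(13)) - (-25 - 89*(-111)) = (8 + 13²*(1 + 13)²) - (-25 - 89*(-111)) = (8 + 169*14²) - (-25 + 9879) = (8 + 169*196) - 1*9854 = (8 + 33124) - 9854 = 33132 - 9854 = 23278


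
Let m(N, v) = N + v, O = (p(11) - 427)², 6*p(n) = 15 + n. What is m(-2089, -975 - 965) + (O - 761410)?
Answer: -5281127/9 ≈ -5.8679e+5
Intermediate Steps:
p(n) = 5/2 + n/6 (p(n) = (15 + n)/6 = 5/2 + n/6)
O = 1607824/9 (O = ((5/2 + (⅙)*11) - 427)² = ((5/2 + 11/6) - 427)² = (13/3 - 427)² = (-1268/3)² = 1607824/9 ≈ 1.7865e+5)
m(-2089, -975 - 965) + (O - 761410) = (-2089 + (-975 - 965)) + (1607824/9 - 761410) = (-2089 - 1940) - 5244866/9 = -4029 - 5244866/9 = -5281127/9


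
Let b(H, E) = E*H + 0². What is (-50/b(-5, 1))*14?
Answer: 140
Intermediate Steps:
b(H, E) = E*H (b(H, E) = E*H + 0 = E*H)
(-50/b(-5, 1))*14 = (-50/(1*(-5)))*14 = (-50/(-5))*14 = -⅕*(-50)*14 = 10*14 = 140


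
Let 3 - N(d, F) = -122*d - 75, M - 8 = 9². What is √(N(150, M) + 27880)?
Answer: √46258 ≈ 215.08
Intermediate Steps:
M = 89 (M = 8 + 9² = 8 + 81 = 89)
N(d, F) = 78 + 122*d (N(d, F) = 3 - (-122*d - 75) = 3 - (-75 - 122*d) = 3 + (75 + 122*d) = 78 + 122*d)
√(N(150, M) + 27880) = √((78 + 122*150) + 27880) = √((78 + 18300) + 27880) = √(18378 + 27880) = √46258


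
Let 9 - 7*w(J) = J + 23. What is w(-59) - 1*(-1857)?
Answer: 13044/7 ≈ 1863.4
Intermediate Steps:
w(J) = -2 - J/7 (w(J) = 9/7 - (J + 23)/7 = 9/7 - (23 + J)/7 = 9/7 + (-23/7 - J/7) = -2 - J/7)
w(-59) - 1*(-1857) = (-2 - ⅐*(-59)) - 1*(-1857) = (-2 + 59/7) + 1857 = 45/7 + 1857 = 13044/7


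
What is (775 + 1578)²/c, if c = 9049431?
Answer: 5536609/9049431 ≈ 0.61182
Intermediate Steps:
(775 + 1578)²/c = (775 + 1578)²/9049431 = 2353²*(1/9049431) = 5536609*(1/9049431) = 5536609/9049431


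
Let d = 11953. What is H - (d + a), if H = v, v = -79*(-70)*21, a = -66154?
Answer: 170331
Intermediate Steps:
v = 116130 (v = 5530*21 = 116130)
H = 116130
H - (d + a) = 116130 - (11953 - 66154) = 116130 - 1*(-54201) = 116130 + 54201 = 170331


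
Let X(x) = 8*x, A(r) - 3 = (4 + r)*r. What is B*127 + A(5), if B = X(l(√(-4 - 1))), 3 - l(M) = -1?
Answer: 4112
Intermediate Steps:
l(M) = 4 (l(M) = 3 - 1*(-1) = 3 + 1 = 4)
A(r) = 3 + r*(4 + r) (A(r) = 3 + (4 + r)*r = 3 + r*(4 + r))
B = 32 (B = 8*4 = 32)
B*127 + A(5) = 32*127 + (3 + 5² + 4*5) = 4064 + (3 + 25 + 20) = 4064 + 48 = 4112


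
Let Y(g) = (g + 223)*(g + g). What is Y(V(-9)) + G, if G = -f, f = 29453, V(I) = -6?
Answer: -32057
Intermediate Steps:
Y(g) = 2*g*(223 + g) (Y(g) = (223 + g)*(2*g) = 2*g*(223 + g))
G = -29453 (G = -1*29453 = -29453)
Y(V(-9)) + G = 2*(-6)*(223 - 6) - 29453 = 2*(-6)*217 - 29453 = -2604 - 29453 = -32057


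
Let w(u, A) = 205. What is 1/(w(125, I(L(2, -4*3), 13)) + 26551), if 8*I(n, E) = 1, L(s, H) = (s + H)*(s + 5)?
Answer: 1/26756 ≈ 3.7375e-5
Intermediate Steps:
L(s, H) = (5 + s)*(H + s) (L(s, H) = (H + s)*(5 + s) = (5 + s)*(H + s))
I(n, E) = ⅛ (I(n, E) = (⅛)*1 = ⅛)
1/(w(125, I(L(2, -4*3), 13)) + 26551) = 1/(205 + 26551) = 1/26756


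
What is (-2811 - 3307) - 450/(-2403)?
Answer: -1633456/267 ≈ -6117.8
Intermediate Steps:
(-2811 - 3307) - 450/(-2403) = -6118 - 450*(-1/2403) = -6118 + 50/267 = -1633456/267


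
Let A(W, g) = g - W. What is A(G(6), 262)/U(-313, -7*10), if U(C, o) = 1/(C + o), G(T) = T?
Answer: -98048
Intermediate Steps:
A(G(6), 262)/U(-313, -7*10) = (262 - 1*6)/(1/(-313 - 7*10)) = (262 - 6)/(1/(-313 - 70)) = 256/(1/(-383)) = 256/(-1/383) = 256*(-383) = -98048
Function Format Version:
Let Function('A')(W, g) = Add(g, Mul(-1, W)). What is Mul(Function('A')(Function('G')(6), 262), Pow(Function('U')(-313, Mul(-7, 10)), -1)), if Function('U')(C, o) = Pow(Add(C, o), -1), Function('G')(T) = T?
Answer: -98048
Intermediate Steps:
Mul(Function('A')(Function('G')(6), 262), Pow(Function('U')(-313, Mul(-7, 10)), -1)) = Mul(Add(262, Mul(-1, 6)), Pow(Pow(Add(-313, Mul(-7, 10)), -1), -1)) = Mul(Add(262, -6), Pow(Pow(Add(-313, -70), -1), -1)) = Mul(256, Pow(Pow(-383, -1), -1)) = Mul(256, Pow(Rational(-1, 383), -1)) = Mul(256, -383) = -98048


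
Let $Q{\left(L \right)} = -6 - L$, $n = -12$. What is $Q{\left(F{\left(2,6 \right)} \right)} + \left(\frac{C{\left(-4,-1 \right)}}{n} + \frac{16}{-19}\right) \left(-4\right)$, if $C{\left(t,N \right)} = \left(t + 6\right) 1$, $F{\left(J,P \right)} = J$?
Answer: $- \frac{226}{57} \approx -3.9649$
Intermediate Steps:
$C{\left(t,N \right)} = 6 + t$ ($C{\left(t,N \right)} = \left(6 + t\right) 1 = 6 + t$)
$Q{\left(F{\left(2,6 \right)} \right)} + \left(\frac{C{\left(-4,-1 \right)}}{n} + \frac{16}{-19}\right) \left(-4\right) = \left(-6 - 2\right) + \left(\frac{6 - 4}{-12} + \frac{16}{-19}\right) \left(-4\right) = \left(-6 - 2\right) + \left(2 \left(- \frac{1}{12}\right) + 16 \left(- \frac{1}{19}\right)\right) \left(-4\right) = -8 + \left(- \frac{1}{6} - \frac{16}{19}\right) \left(-4\right) = -8 - - \frac{230}{57} = -8 + \frac{230}{57} = - \frac{226}{57}$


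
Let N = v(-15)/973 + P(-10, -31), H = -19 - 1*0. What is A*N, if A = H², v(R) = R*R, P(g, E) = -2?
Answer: -621281/973 ≈ -638.52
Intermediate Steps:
v(R) = R²
H = -19 (H = -19 + 0 = -19)
A = 361 (A = (-19)² = 361)
N = -1721/973 (N = (-15)²/973 - 2 = 225*(1/973) - 2 = 225/973 - 2 = -1721/973 ≈ -1.7688)
A*N = 361*(-1721/973) = -621281/973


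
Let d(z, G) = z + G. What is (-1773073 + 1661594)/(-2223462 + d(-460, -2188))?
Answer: 111479/2226110 ≈ 0.050078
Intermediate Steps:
d(z, G) = G + z
(-1773073 + 1661594)/(-2223462 + d(-460, -2188)) = (-1773073 + 1661594)/(-2223462 + (-2188 - 460)) = -111479/(-2223462 - 2648) = -111479/(-2226110) = -111479*(-1/2226110) = 111479/2226110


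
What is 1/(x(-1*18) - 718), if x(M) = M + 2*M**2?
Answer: -1/88 ≈ -0.011364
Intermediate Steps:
1/(x(-1*18) - 718) = 1/((-1*18)*(1 + 2*(-1*18)) - 718) = 1/(-18*(1 + 2*(-18)) - 718) = 1/(-18*(1 - 36) - 718) = 1/(-18*(-35) - 718) = 1/(630 - 718) = 1/(-88) = -1/88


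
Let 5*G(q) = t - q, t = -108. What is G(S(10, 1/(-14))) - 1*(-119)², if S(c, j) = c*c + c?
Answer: -71023/5 ≈ -14205.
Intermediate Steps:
S(c, j) = c + c² (S(c, j) = c² + c = c + c²)
G(q) = -108/5 - q/5 (G(q) = (-108 - q)/5 = -108/5 - q/5)
G(S(10, 1/(-14))) - 1*(-119)² = (-108/5 - 2*(1 + 10)) - 1*(-119)² = (-108/5 - 2*11) - 1*14161 = (-108/5 - ⅕*110) - 14161 = (-108/5 - 22) - 14161 = -218/5 - 14161 = -71023/5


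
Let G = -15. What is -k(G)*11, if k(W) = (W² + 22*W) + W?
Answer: 1320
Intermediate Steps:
k(W) = W² + 23*W
-k(G)*11 = -(-15*(23 - 15))*11 = -(-15*8)*11 = -(-120)*11 = -1*(-1320) = 1320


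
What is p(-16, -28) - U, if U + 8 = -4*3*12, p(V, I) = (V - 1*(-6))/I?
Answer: 2133/14 ≈ 152.36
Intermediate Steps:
p(V, I) = (6 + V)/I (p(V, I) = (V + 6)/I = (6 + V)/I)
U = -152 (U = -8 - 4*3*12 = -8 - 12*12 = -8 - 144 = -152)
p(-16, -28) - U = (6 - 16)/(-28) - 1*(-152) = -1/28*(-10) + 152 = 5/14 + 152 = 2133/14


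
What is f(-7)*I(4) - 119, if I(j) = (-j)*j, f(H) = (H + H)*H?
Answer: -1687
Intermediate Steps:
f(H) = 2*H² (f(H) = (2*H)*H = 2*H²)
I(j) = -j²
f(-7)*I(4) - 119 = (2*(-7)²)*(-1*4²) - 119 = (2*49)*(-1*16) - 119 = 98*(-16) - 119 = -1568 - 119 = -1687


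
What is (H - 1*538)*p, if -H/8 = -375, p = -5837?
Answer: -14370694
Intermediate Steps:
H = 3000 (H = -8*(-375) = 3000)
(H - 1*538)*p = (3000 - 1*538)*(-5837) = (3000 - 538)*(-5837) = 2462*(-5837) = -14370694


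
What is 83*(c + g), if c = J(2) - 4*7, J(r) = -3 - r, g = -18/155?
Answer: -426039/155 ≈ -2748.6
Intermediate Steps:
g = -18/155 (g = -18*1/155 = -18/155 ≈ -0.11613)
c = -33 (c = (-3 - 1*2) - 4*7 = (-3 - 2) - 28 = -5 - 28 = -33)
83*(c + g) = 83*(-33 - 18/155) = 83*(-5133/155) = -426039/155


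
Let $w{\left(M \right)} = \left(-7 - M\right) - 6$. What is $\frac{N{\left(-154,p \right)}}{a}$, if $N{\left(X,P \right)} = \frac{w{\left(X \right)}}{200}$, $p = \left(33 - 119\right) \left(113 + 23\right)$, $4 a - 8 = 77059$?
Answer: $\frac{47}{1284450} \approx 3.6592 \cdot 10^{-5}$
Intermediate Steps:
$a = \frac{77067}{4}$ ($a = 2 + \frac{1}{4} \cdot 77059 = 2 + \frac{77059}{4} = \frac{77067}{4} \approx 19267.0$)
$p = -11696$ ($p = \left(-86\right) 136 = -11696$)
$w{\left(M \right)} = -13 - M$
$N{\left(X,P \right)} = - \frac{13}{200} - \frac{X}{200}$ ($N{\left(X,P \right)} = \frac{-13 - X}{200} = \left(-13 - X\right) \frac{1}{200} = - \frac{13}{200} - \frac{X}{200}$)
$\frac{N{\left(-154,p \right)}}{a} = \frac{- \frac{13}{200} - - \frac{77}{100}}{\frac{77067}{4}} = \left(- \frac{13}{200} + \frac{77}{100}\right) \frac{4}{77067} = \frac{141}{200} \cdot \frac{4}{77067} = \frac{47}{1284450}$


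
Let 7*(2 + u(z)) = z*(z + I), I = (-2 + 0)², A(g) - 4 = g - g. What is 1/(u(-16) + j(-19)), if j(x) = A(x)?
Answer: 7/206 ≈ 0.033981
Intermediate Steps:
A(g) = 4 (A(g) = 4 + (g - g) = 4 + 0 = 4)
I = 4 (I = (-2)² = 4)
j(x) = 4
u(z) = -2 + z*(4 + z)/7 (u(z) = -2 + (z*(z + 4))/7 = -2 + (z*(4 + z))/7 = -2 + z*(4 + z)/7)
1/(u(-16) + j(-19)) = 1/((-2 + (⅐)*(-16)² + (4/7)*(-16)) + 4) = 1/((-2 + (⅐)*256 - 64/7) + 4) = 1/((-2 + 256/7 - 64/7) + 4) = 1/(178/7 + 4) = 1/(206/7) = 7/206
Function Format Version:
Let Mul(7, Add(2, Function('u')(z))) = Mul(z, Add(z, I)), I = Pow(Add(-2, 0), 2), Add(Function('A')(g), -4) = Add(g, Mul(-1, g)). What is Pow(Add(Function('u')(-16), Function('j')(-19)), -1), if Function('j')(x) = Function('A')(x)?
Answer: Rational(7, 206) ≈ 0.033981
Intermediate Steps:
Function('A')(g) = 4 (Function('A')(g) = Add(4, Add(g, Mul(-1, g))) = Add(4, 0) = 4)
I = 4 (I = Pow(-2, 2) = 4)
Function('j')(x) = 4
Function('u')(z) = Add(-2, Mul(Rational(1, 7), z, Add(4, z))) (Function('u')(z) = Add(-2, Mul(Rational(1, 7), Mul(z, Add(z, 4)))) = Add(-2, Mul(Rational(1, 7), Mul(z, Add(4, z)))) = Add(-2, Mul(Rational(1, 7), z, Add(4, z))))
Pow(Add(Function('u')(-16), Function('j')(-19)), -1) = Pow(Add(Add(-2, Mul(Rational(1, 7), Pow(-16, 2)), Mul(Rational(4, 7), -16)), 4), -1) = Pow(Add(Add(-2, Mul(Rational(1, 7), 256), Rational(-64, 7)), 4), -1) = Pow(Add(Add(-2, Rational(256, 7), Rational(-64, 7)), 4), -1) = Pow(Add(Rational(178, 7), 4), -1) = Pow(Rational(206, 7), -1) = Rational(7, 206)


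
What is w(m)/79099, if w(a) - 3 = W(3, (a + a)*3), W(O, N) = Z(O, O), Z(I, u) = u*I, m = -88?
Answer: 12/79099 ≈ 0.00015171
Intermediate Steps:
Z(I, u) = I*u
W(O, N) = O² (W(O, N) = O*O = O²)
w(a) = 12 (w(a) = 3 + 3² = 3 + 9 = 12)
w(m)/79099 = 12/79099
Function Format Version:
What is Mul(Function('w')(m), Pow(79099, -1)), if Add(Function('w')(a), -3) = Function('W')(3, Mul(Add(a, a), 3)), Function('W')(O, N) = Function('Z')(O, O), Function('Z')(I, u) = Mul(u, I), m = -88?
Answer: Rational(12, 79099) ≈ 0.00015171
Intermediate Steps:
Function('Z')(I, u) = Mul(I, u)
Function('W')(O, N) = Pow(O, 2) (Function('W')(O, N) = Mul(O, O) = Pow(O, 2))
Function('w')(a) = 12 (Function('w')(a) = Add(3, Pow(3, 2)) = Add(3, 9) = 12)
Mul(Function('w')(m), Pow(79099, -1)) = Mul(12, Pow(79099, -1)) = Mul(12, Rational(1, 79099)) = Rational(12, 79099)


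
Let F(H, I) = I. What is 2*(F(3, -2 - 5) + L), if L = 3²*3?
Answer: 40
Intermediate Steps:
L = 27 (L = 9*3 = 27)
2*(F(3, -2 - 5) + L) = 2*((-2 - 5) + 27) = 2*(-7 + 27) = 2*20 = 40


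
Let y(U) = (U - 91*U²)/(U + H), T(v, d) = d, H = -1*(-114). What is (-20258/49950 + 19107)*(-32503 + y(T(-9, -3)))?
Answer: -114800264052092/184815 ≈ -6.2116e+8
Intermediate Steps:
H = 114
y(U) = (U - 91*U²)/(114 + U) (y(U) = (U - 91*U²)/(U + 114) = (U - 91*U²)/(114 + U))
(-20258/49950 + 19107)*(-32503 + y(T(-9, -3))) = (-20258/49950 + 19107)*(-32503 - 3*(1 - 91*(-3))/(114 - 3)) = (-20258*1/49950 + 19107)*(-32503 - 3*(1 + 273)/111) = (-10129/24975 + 19107)*(-32503 - 3*1/111*274) = 477187196*(-32503 - 274/37)/24975 = (477187196/24975)*(-1202885/37) = -114800264052092/184815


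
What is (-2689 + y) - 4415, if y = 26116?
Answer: 19012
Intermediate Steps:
(-2689 + y) - 4415 = (-2689 + 26116) - 4415 = 23427 - 4415 = 19012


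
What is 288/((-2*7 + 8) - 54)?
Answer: -24/5 ≈ -4.8000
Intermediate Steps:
288/((-2*7 + 8) - 54) = 288/((-14 + 8) - 54) = 288/(-6 - 54) = 288/(-60) = -1/60*288 = -24/5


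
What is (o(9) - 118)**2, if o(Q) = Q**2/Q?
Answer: 11881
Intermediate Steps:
o(Q) = Q
(o(9) - 118)**2 = (9 - 118)**2 = (-109)**2 = 11881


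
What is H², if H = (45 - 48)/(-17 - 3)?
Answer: 9/400 ≈ 0.022500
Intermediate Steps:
H = 3/20 (H = -3/(-20) = -3*(-1/20) = 3/20 ≈ 0.15000)
H² = (3/20)² = 9/400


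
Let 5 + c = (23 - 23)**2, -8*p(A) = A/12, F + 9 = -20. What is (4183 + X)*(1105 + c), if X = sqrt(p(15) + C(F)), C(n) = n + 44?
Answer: 4601300 + 1375*sqrt(38)/2 ≈ 4.6055e+6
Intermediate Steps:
F = -29 (F = -9 - 20 = -29)
p(A) = -A/96 (p(A) = -A/(8*12) = -A/96)
C(n) = 44 + n
c = -5 (c = -5 + (23 - 23)**2 = -5 + 0**2 = -5 + 0 = -5)
X = 5*sqrt(38)/8 (X = sqrt(-1/96*15 + (44 - 29)) = sqrt(-5/32 + 15) = sqrt(475/32) = 5*sqrt(38)/8 ≈ 3.8528)
(4183 + X)*(1105 + c) = (4183 + 5*sqrt(38)/8)*(1105 - 5) = (4183 + 5*sqrt(38)/8)*1100 = 4601300 + 1375*sqrt(38)/2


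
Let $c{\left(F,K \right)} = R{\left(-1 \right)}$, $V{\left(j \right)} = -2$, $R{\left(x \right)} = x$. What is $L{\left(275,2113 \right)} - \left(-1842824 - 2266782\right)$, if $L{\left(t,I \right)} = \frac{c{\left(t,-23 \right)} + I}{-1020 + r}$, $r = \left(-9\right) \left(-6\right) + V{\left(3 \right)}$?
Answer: $\frac{45205642}{11} \approx 4.1096 \cdot 10^{6}$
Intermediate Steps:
$c{\left(F,K \right)} = -1$
$r = 52$ ($r = \left(-9\right) \left(-6\right) - 2 = 54 - 2 = 52$)
$L{\left(t,I \right)} = \frac{1}{968} - \frac{I}{968}$ ($L{\left(t,I \right)} = \frac{-1 + I}{-1020 + 52} = \frac{-1 + I}{-968} = \left(-1 + I\right) \left(- \frac{1}{968}\right) = \frac{1}{968} - \frac{I}{968}$)
$L{\left(275,2113 \right)} - \left(-1842824 - 2266782\right) = \left(\frac{1}{968} - \frac{2113}{968}\right) - \left(-1842824 - 2266782\right) = \left(\frac{1}{968} - \frac{2113}{968}\right) - -4109606 = - \frac{24}{11} + 4109606 = \frac{45205642}{11}$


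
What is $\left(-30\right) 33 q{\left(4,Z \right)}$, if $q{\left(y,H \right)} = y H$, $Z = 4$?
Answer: $-15840$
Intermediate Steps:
$q{\left(y,H \right)} = H y$
$\left(-30\right) 33 q{\left(4,Z \right)} = \left(-30\right) 33 \cdot 4 \cdot 4 = \left(-990\right) 16 = -15840$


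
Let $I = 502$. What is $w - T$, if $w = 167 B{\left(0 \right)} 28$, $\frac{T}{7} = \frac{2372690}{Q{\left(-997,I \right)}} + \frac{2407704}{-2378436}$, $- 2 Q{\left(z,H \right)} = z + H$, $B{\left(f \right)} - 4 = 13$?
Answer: $\frac{243170806634}{19622097} \approx 12393.0$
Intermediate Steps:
$B{\left(f \right)} = 17$ ($B{\left(f \right)} = 4 + 13 = 17$)
$Q{\left(z,H \right)} = - \frac{H}{2} - \frac{z}{2}$ ($Q{\left(z,H \right)} = - \frac{z + H}{2} = - \frac{H + z}{2} = - \frac{H}{2} - \frac{z}{2}$)
$T = \frac{1316628928090}{19622097}$ ($T = 7 \left(\frac{2372690}{\left(- \frac{1}{2}\right) 502 - - \frac{997}{2}} + \frac{2407704}{-2378436}\right) = 7 \left(\frac{2372690}{-251 + \frac{997}{2}} + 2407704 \left(- \frac{1}{2378436}\right)\right) = 7 \left(\frac{2372690}{\frac{495}{2}} - \frac{200642}{198203}\right) = 7 \left(2372690 \cdot \frac{2}{495} - \frac{200642}{198203}\right) = 7 \left(\frac{949076}{99} - \frac{200642}{198203}\right) = 7 \cdot \frac{188089846870}{19622097} = \frac{1316628928090}{19622097} \approx 67099.0$)
$w = 79492$ ($w = 167 \cdot 17 \cdot 28 = 2839 \cdot 28 = 79492$)
$w - T = 79492 - \frac{1316628928090}{19622097} = \frac{243170806634}{19622097}$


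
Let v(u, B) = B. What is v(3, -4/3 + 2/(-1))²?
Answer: 100/9 ≈ 11.111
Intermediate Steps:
v(3, -4/3 + 2/(-1))² = (-4/3 + 2/(-1))² = (-4*⅓ + 2*(-1))² = (-4/3 - 2)² = (-10/3)² = 100/9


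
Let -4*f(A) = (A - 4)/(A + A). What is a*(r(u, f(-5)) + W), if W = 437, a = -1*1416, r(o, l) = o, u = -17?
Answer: -594720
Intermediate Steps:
f(A) = -(-4 + A)/(8*A) (f(A) = -(A - 4)/(4*(A + A)) = -(-4 + A)/(4*(2*A)) = -(-4 + A)*1/(2*A)/4 = -(-4 + A)/(8*A))
a = -1416
a*(r(u, f(-5)) + W) = -1416*(-17 + 437) = -1416*420 = -594720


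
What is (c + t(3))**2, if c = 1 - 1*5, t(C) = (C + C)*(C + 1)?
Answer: 400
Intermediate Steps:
t(C) = 2*C*(1 + C) (t(C) = (2*C)*(1 + C) = 2*C*(1 + C))
c = -4 (c = 1 - 5 = -4)
(c + t(3))**2 = (-4 + 2*3*(1 + 3))**2 = (-4 + 2*3*4)**2 = (-4 + 24)**2 = 20**2 = 400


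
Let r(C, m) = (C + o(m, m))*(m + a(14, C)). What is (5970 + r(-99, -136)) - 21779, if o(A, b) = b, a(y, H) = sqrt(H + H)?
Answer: 16151 - 705*I*sqrt(22) ≈ 16151.0 - 3306.7*I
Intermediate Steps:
a(y, H) = sqrt(2)*sqrt(H) (a(y, H) = sqrt(2*H) = sqrt(2)*sqrt(H))
r(C, m) = (C + m)*(m + sqrt(2)*sqrt(C))
(5970 + r(-99, -136)) - 21779 = (5970 + ((-136)**2 - 99*(-136) + sqrt(2)*(-99)**(3/2) - 136*sqrt(2)*sqrt(-99))) - 21779 = (5970 + (18496 + 13464 + sqrt(2)*(-297*I*sqrt(11)) - 136*sqrt(2)*3*I*sqrt(11))) - 21779 = (5970 + (18496 + 13464 - 297*I*sqrt(22) - 408*I*sqrt(22))) - 21779 = (5970 + (31960 - 705*I*sqrt(22))) - 21779 = (37930 - 705*I*sqrt(22)) - 21779 = 16151 - 705*I*sqrt(22)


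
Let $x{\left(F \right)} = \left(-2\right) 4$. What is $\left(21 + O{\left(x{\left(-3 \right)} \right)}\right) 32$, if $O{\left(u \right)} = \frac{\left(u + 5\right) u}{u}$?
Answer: $576$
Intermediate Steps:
$x{\left(F \right)} = -8$
$O{\left(u \right)} = 5 + u$ ($O{\left(u \right)} = \frac{\left(5 + u\right) u}{u} = \frac{u \left(5 + u\right)}{u} = 5 + u$)
$\left(21 + O{\left(x{\left(-3 \right)} \right)}\right) 32 = \left(21 + \left(5 - 8\right)\right) 32 = \left(21 - 3\right) 32 = 18 \cdot 32 = 576$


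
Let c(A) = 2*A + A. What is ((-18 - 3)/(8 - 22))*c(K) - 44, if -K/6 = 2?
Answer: -98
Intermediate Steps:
K = -12 (K = -6*2 = -12)
c(A) = 3*A
((-18 - 3)/(8 - 22))*c(K) - 44 = ((-18 - 3)/(8 - 22))*(3*(-12)) - 44 = -21/(-14)*(-36) - 44 = -21*(-1/14)*(-36) - 44 = (3/2)*(-36) - 44 = -54 - 44 = -98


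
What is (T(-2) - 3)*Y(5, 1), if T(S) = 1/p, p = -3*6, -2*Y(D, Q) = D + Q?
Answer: 55/6 ≈ 9.1667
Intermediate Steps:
Y(D, Q) = -D/2 - Q/2 (Y(D, Q) = -(D + Q)/2 = -D/2 - Q/2)
p = -18
T(S) = -1/18 (T(S) = 1/(-18) = 1*(-1/18) = -1/18)
(T(-2) - 3)*Y(5, 1) = (-1/18 - 3)*(-½*5 - ½*1) = -55*(-5/2 - ½)/18 = -55/18*(-3) = 55/6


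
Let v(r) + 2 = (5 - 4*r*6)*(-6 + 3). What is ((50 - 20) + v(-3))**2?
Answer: 41209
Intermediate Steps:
v(r) = -17 + 72*r (v(r) = -2 + (5 - 4*r*6)*(-6 + 3) = -2 + (5 - 24*r)*(-3) = -2 + (-15 + 72*r) = -17 + 72*r)
((50 - 20) + v(-3))**2 = ((50 - 20) + (-17 + 72*(-3)))**2 = (30 + (-17 - 216))**2 = (30 - 233)**2 = (-203)**2 = 41209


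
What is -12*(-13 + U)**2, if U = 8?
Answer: -300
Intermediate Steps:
-12*(-13 + U)**2 = -12*(-13 + 8)**2 = -12*(-5)**2 = -12*25 = -300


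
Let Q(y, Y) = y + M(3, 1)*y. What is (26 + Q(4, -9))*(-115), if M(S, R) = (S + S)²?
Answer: -20010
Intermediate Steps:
M(S, R) = 4*S² (M(S, R) = (2*S)² = 4*S²)
Q(y, Y) = 37*y (Q(y, Y) = y + (4*3²)*y = y + (4*9)*y = y + 36*y = 37*y)
(26 + Q(4, -9))*(-115) = (26 + 37*4)*(-115) = (26 + 148)*(-115) = 174*(-115) = -20010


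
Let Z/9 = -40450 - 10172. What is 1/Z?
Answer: -1/455598 ≈ -2.1949e-6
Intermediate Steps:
Z = -455598 (Z = 9*(-40450 - 10172) = 9*(-50622) = -455598)
1/Z = 1/(-455598) = -1/455598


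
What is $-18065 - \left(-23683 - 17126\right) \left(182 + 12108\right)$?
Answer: $501524545$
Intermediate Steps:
$-18065 - \left(-23683 - 17126\right) \left(182 + 12108\right) = -18065 - \left(-40809\right) 12290 = -18065 - -501542610 = -18065 + 501542610 = 501524545$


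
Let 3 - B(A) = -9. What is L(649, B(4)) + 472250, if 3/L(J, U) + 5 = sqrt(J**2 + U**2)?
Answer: 13264558001/28088 + sqrt(421345)/140440 ≈ 4.7225e+5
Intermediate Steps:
B(A) = 12 (B(A) = 3 - 1*(-9) = 3 + 9 = 12)
L(J, U) = 3/(-5 + sqrt(J**2 + U**2))
L(649, B(4)) + 472250 = 3/(-5 + sqrt(649**2 + 12**2)) + 472250 = 3/(-5 + sqrt(421201 + 144)) + 472250 = 3/(-5 + sqrt(421345)) + 472250 = 472250 + 3/(-5 + sqrt(421345))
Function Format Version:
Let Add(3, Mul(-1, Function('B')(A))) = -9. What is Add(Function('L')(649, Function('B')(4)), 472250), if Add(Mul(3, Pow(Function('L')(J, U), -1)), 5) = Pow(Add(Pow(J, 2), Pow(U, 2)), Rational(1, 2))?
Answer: Add(Rational(13264558001, 28088), Mul(Rational(1, 140440), Pow(421345, Rational(1, 2)))) ≈ 4.7225e+5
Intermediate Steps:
Function('B')(A) = 12 (Function('B')(A) = Add(3, Mul(-1, -9)) = Add(3, 9) = 12)
Function('L')(J, U) = Mul(3, Pow(Add(-5, Pow(Add(Pow(J, 2), Pow(U, 2)), Rational(1, 2))), -1))
Add(Function('L')(649, Function('B')(4)), 472250) = Add(Mul(3, Pow(Add(-5, Pow(Add(Pow(649, 2), Pow(12, 2)), Rational(1, 2))), -1)), 472250) = Add(Mul(3, Pow(Add(-5, Pow(Add(421201, 144), Rational(1, 2))), -1)), 472250) = Add(Mul(3, Pow(Add(-5, Pow(421345, Rational(1, 2))), -1)), 472250) = Add(472250, Mul(3, Pow(Add(-5, Pow(421345, Rational(1, 2))), -1)))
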